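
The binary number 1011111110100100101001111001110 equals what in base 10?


1011111110100100101001111001110 in decimal = 1607619534

1607619534


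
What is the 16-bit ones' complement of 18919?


18919 ^ 65535 = 46616

46616


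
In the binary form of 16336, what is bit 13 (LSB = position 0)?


0b11111111010000, position 13 = 1

1


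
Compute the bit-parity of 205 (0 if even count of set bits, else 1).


0b11001101 has 5 ones => parity 1

1


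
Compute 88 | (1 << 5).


88 | (1 << 5) = 88 | 32 = 120

120


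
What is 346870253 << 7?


0b10100101011001101000111101101 << 7 = 0b101001010110011010001111011010000000 = 44399392384

44399392384


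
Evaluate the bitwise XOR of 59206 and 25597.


0b1110011101000110 ^ 0b110001111111101 = 0b1000010010111011 = 33979

33979


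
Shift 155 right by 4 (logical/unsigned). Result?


0b10011011 >> 4 = 0b1001 = 9

9


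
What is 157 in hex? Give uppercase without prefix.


157 = 9D hex

9D


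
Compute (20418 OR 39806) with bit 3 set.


Step 1: 20418 | 39806 = 57342
Step 2: 57342 | (1 << 3) = 57342 | 8 = 57342

57342


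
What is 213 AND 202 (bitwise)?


0b11010101 & 0b11001010 = 0b11000000 = 192

192


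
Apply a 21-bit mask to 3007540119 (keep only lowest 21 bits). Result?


3007540119 & 2097151 = 224151

224151


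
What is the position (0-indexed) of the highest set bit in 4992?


0b1001110000000. Highest set bit at position 12

12


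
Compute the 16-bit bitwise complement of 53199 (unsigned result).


~0b1100111111001111 = 0b11000000110000 = 12336 (16-bit unsigned)

12336


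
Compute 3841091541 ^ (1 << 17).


3841091541 ^ (1 << 17) = 3841091541 ^ 131072 = 3840960469

3840960469


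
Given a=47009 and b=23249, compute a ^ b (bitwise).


47009 ^ 23249 = 60784

60784


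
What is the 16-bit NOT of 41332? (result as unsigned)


~0b1010000101110100 = 0b101111010001011 = 24203 (16-bit unsigned)

24203


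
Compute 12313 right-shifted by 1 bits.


0b11000000011001 >> 1 = 0b1100000001100 = 6156

6156


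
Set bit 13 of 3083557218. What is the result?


3083557218 | (1 << 13) = 3083557218 | 8192 = 3083565410

3083565410


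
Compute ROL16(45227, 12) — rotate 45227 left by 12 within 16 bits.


Rotate 0b1011000010101011 left by 12 (16-bit) = 0b1011101100001010 = 47882

47882


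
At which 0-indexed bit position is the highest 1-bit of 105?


0b1101001. Highest set bit at position 6

6


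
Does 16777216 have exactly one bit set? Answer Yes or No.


0b1000000000000000000000000. Only one bit set => Yes

Yes


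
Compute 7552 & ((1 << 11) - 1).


7552 & 2047 = 1408

1408


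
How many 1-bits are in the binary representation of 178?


0b10110010 has 4 set bits

4


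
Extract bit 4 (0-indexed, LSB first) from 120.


0b1111000, position 4 = 1

1


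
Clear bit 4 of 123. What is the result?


123 & ~(1 << 4) = 107

107


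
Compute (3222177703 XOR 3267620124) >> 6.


Step 1: 3222177703 ^ 3267620124 = 47016635
Step 2: 47016635 >> 6 = 734634

734634


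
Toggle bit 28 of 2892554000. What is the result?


2892554000 ^ (1 << 28) = 2892554000 ^ 268435456 = 3160989456

3160989456


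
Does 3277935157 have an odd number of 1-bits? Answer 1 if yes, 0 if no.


0b11000011011000010101001000110101 has 14 ones => parity 0

0


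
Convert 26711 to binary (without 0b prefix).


26711 = 110100001010111 in binary

110100001010111


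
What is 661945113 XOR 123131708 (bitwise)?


0b100111011101000111101100011001 ^ 0b111010101101101011100111100 = 0b100000001000101010110000100101 = 539143205

539143205


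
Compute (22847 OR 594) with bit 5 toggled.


Step 1: 22847 | 594 = 23423
Step 2: 23423 ^ (1 << 5) = 23423 ^ 32 = 23391

23391


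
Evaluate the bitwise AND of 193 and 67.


0b11000001 & 0b1000011 = 0b1000001 = 65

65


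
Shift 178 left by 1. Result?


0b10110010 << 1 = 0b101100100 = 356

356


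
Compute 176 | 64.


0b10110000 | 0b1000000 = 0b11110000 = 240

240


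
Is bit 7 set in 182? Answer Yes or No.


0b10110110, bit 7 = 1. Yes

Yes


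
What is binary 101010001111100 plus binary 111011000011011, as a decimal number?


101010001111100 + 111011000011011 = 1100101010010111 = 51863

51863


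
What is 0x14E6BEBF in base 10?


14E6BEBF hex = 350666431 decimal

350666431


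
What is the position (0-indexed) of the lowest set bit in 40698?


0b1001111011111010. Lowest set bit at position 1

1


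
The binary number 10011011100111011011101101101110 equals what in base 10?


10011011100111011011101101101110 in decimal = 2610805614

2610805614


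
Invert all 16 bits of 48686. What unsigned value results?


48686 ^ 65535 = 16849

16849


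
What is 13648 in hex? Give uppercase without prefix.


13648 = 3550 hex

3550


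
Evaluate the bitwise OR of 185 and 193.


0b10111001 | 0b11000001 = 0b11111001 = 249

249


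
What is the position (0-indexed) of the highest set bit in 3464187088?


0b11001110011110110100110011010000. Highest set bit at position 31

31


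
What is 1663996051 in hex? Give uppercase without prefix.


1663996051 = 632E9093 hex

632E9093


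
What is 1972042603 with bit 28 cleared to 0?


1972042603 & ~(1 << 28) = 1703607147

1703607147


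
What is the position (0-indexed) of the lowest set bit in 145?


0b10010001. Lowest set bit at position 0

0


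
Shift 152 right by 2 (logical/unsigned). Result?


0b10011000 >> 2 = 0b100110 = 38

38


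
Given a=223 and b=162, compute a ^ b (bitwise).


223 ^ 162 = 125

125


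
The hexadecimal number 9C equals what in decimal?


9C hex = 156 decimal

156


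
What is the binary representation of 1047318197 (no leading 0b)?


1047318197 = 111110011011001100111010110101 in binary

111110011011001100111010110101


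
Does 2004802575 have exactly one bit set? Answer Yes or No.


0b1110111011111101101110000001111. Multiple bits set => No

No


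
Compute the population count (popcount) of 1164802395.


0b1000101011011010111100101011011 has 18 set bits

18


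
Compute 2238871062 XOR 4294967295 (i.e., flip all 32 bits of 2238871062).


2238871062 ^ 4294967295 = 2056096233

2056096233


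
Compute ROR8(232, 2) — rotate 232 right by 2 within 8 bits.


Rotate 0b11101000 right by 2 (8-bit) = 0b111010 = 58

58


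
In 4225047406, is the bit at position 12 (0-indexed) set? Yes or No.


0b11111011110101010001101101101110, bit 12 = 1. Yes

Yes


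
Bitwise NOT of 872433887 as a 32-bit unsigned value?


~0b110100000000000100100011011111 = 0b11001011111111111011011100100000 = 3422533408 (32-bit unsigned)

3422533408


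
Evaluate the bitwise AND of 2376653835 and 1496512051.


0b10001101101010001101110000001011 & 0b1011001001100101111011000110011 = 0b1001001000001101010000000011 = 153146371

153146371


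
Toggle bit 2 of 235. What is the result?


235 ^ (1 << 2) = 235 ^ 4 = 239

239


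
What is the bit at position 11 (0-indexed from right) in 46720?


0b1011011010000000, position 11 = 0

0


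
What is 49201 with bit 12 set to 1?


49201 | (1 << 12) = 49201 | 4096 = 53297

53297


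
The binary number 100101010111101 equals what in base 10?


100101010111101 in decimal = 19133

19133


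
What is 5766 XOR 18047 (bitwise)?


0b1011010000110 ^ 0b100011001111111 = 0b101000011111001 = 20729

20729


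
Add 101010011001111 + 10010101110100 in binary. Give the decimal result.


101010011001111 + 10010101110100 = 111101001000011 = 31299

31299


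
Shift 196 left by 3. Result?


0b11000100 << 3 = 0b11000100000 = 1568

1568


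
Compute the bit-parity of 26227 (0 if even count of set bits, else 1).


0b110011001110011 has 9 ones => parity 1

1


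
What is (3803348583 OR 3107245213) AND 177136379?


Step 1: 3803348583 | 3107245213 = 4223074047
Step 2: 4223074047 & 177136379 = 176612091

176612091


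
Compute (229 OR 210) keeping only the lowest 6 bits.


Step 1: 229 | 210 = 247
Step 2: 247 & 63 = 55

55


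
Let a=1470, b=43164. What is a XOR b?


1470 ^ 43164 = 44322

44322


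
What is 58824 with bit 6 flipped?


58824 ^ (1 << 6) = 58824 ^ 64 = 58760

58760


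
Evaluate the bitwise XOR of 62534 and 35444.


0b1111010001000110 ^ 0b1000101001110100 = 0b111111000110010 = 32306

32306


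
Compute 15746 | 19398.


0b11110110000010 | 0b100101111000110 = 0b111111111000110 = 32710

32710


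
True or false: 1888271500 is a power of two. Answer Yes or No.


0b1110000100011001011110010001100. Multiple bits set => No

No


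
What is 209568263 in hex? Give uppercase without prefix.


209568263 = C7DC207 hex

C7DC207


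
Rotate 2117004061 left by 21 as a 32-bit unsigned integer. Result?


Rotate 0b1111110001011101110101100011101 left by 21 (32-bit) = 0b1100011101011111100010111011101 = 1672463837

1672463837


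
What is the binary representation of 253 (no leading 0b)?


253 = 11111101 in binary

11111101


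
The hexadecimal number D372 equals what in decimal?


D372 hex = 54130 decimal

54130


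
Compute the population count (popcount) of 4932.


0b1001101000100 has 5 set bits

5


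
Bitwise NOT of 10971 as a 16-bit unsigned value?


~0b10101011011011 = 0b1101010100100100 = 54564 (16-bit unsigned)

54564


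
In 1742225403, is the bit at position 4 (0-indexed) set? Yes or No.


0b1100111110110000011111111111011, bit 4 = 1. Yes

Yes


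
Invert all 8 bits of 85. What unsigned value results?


85 ^ 255 = 170

170


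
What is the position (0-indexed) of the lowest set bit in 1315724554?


0b1001110011011000101110100001010. Lowest set bit at position 1

1


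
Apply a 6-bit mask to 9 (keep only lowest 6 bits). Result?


9 & 63 = 9

9


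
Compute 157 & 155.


0b10011101 & 0b10011011 = 0b10011001 = 153

153


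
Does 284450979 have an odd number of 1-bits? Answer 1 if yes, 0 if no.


0b10000111101000110000010100011 has 12 ones => parity 0

0


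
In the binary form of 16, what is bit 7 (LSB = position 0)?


0b10000, position 7 = 0

0


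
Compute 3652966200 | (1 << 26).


3652966200 | (1 << 26) = 3652966200 | 67108864 = 3720075064

3720075064


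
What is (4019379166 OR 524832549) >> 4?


Step 1: 4019379166 | 524832549 = 4292534271
Step 2: 4292534271 >> 4 = 268283391

268283391


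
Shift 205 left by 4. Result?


0b11001101 << 4 = 0b110011010000 = 3280

3280


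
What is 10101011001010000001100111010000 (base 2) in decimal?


10101011001010000001100111010000 in decimal = 2871531984

2871531984


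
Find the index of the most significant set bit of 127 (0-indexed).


0b1111111. Highest set bit at position 6

6


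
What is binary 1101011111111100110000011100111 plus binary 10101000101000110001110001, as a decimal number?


1101011111111100110000011100111 + 10101000101000110001110001 = 1101110101000001110110101011000 = 1856040280

1856040280


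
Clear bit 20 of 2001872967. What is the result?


2001872967 & ~(1 << 20) = 2000824391

2000824391


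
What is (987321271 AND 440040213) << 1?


Step 1: 987321271 & 440040213 = 437801749
Step 2: 437801749 << 1 = 875603498

875603498


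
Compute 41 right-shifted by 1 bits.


0b101001 >> 1 = 0b10100 = 20

20


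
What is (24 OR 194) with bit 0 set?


Step 1: 24 | 194 = 218
Step 2: 218 | (1 << 0) = 218 | 1 = 219

219


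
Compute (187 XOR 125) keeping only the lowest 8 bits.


Step 1: 187 ^ 125 = 198
Step 2: 198 & 255 = 198

198


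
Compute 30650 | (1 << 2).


30650 | (1 << 2) = 30650 | 4 = 30654

30654


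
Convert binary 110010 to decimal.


110010 in decimal = 50

50


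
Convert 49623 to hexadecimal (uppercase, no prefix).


49623 = C1D7 hex

C1D7


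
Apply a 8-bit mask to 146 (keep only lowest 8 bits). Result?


146 & 255 = 146

146


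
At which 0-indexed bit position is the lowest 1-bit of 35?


0b100011. Lowest set bit at position 0

0


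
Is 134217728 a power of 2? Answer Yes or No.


0b1000000000000000000000000000. Only one bit set => Yes

Yes


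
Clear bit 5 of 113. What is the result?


113 & ~(1 << 5) = 81

81


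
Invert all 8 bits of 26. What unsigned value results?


26 ^ 255 = 229

229


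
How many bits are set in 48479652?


0b10111000111011110110100100 has 15 set bits

15


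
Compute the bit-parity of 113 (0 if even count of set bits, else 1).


0b1110001 has 4 ones => parity 0

0


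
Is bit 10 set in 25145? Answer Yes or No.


0b110001000111001, bit 10 = 0. No

No


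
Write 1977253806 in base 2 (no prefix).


1977253806 = 1110101110110100111111110101110 in binary

1110101110110100111111110101110


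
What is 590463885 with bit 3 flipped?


590463885 ^ (1 << 3) = 590463885 ^ 8 = 590463877

590463877


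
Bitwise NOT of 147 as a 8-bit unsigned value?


~0b10010011 = 0b1101100 = 108 (8-bit unsigned)

108


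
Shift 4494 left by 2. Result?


0b1000110001110 << 2 = 0b100011000111000 = 17976

17976


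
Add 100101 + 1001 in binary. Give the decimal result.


100101 + 1001 = 101110 = 46

46


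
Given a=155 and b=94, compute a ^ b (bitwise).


155 ^ 94 = 197

197


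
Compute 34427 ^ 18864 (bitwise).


0b1000011001111011 ^ 0b100100110110000 = 0b1100111111001011 = 53195

53195


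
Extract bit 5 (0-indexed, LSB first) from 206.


0b11001110, position 5 = 0

0


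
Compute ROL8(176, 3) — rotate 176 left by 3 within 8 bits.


Rotate 0b10110000 left by 3 (8-bit) = 0b10000101 = 133

133


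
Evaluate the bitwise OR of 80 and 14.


0b1010000 | 0b1110 = 0b1011110 = 94

94


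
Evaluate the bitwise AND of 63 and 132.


0b111111 & 0b10000100 = 0b100 = 4

4


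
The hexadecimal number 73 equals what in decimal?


73 hex = 115 decimal

115


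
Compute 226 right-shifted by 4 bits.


0b11100010 >> 4 = 0b1110 = 14

14


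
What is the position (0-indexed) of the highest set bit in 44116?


0b1010110001010100. Highest set bit at position 15

15


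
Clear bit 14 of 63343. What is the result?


63343 & ~(1 << 14) = 46959

46959


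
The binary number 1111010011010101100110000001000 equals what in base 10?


1111010011010101100110000001000 in decimal = 2053819400

2053819400


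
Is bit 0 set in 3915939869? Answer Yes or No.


0b11101001011010001000000000011101, bit 0 = 1. Yes

Yes


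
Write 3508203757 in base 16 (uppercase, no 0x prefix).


3508203757 = D11AF0ED hex

D11AF0ED


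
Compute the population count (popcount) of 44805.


0b1010111100000101 has 8 set bits

8


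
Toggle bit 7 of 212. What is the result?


212 ^ (1 << 7) = 212 ^ 128 = 84

84


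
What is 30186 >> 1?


0b111010111101010 >> 1 = 0b11101011110101 = 15093

15093


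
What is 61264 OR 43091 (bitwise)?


0b1110111101010000 | 0b1010100001010011 = 0b1110111101010011 = 61267

61267


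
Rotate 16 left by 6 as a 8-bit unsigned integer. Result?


Rotate 0b10000 left by 6 (8-bit) = 0b100 = 4

4


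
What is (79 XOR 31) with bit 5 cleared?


Step 1: 79 ^ 31 = 80
Step 2: 80 & ~(1 << 5) = 80

80


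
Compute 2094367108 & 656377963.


0b1111100110101011000000110000100 & 0b100111000111111000100001101011 = 0b100100000101011000000000000000 = 605388800

605388800


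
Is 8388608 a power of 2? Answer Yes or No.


0b100000000000000000000000. Only one bit set => Yes

Yes


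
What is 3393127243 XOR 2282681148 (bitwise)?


0b11001010001111110000001101001011 ^ 0b10001000000011101111001100111100 = 0b1000010001100011111000001110111 = 1110569079

1110569079


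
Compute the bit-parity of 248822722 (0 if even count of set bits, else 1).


0b1110110101001011101111000010 has 16 ones => parity 0

0


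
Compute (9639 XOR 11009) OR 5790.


Step 1: 9639 ^ 11009 = 3750
Step 2: 3750 | 5790 = 7870

7870


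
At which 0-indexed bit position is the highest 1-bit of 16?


0b10000. Highest set bit at position 4

4


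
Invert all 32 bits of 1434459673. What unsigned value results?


1434459673 ^ 4294967295 = 2860507622

2860507622


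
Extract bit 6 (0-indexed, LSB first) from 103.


0b1100111, position 6 = 1

1


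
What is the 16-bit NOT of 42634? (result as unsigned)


~0b1010011010001010 = 0b101100101110101 = 22901 (16-bit unsigned)

22901


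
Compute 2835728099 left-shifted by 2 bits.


0b10101001000001011100011011100011 << 2 = 0b1010100100000101110001101110001100 = 11342912396

11342912396


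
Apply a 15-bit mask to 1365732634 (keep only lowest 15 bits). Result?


1365732634 & 32767 = 27930

27930


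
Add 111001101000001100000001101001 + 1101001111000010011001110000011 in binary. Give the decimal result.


111001101000001100000001101001 + 1101001111000010011001110000011 = 10100011100000011111001111101100 = 2743202796

2743202796


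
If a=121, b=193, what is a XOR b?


121 ^ 193 = 184

184


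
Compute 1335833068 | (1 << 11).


1335833068 | (1 << 11) = 1335833068 | 2048 = 1335835116

1335835116


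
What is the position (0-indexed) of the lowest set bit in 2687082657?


0b10100000001010011010000010100001. Lowest set bit at position 0

0


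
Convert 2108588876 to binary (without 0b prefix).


2108588876 = 1111101101011101000001101001100 in binary

1111101101011101000001101001100


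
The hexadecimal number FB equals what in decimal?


FB hex = 251 decimal

251


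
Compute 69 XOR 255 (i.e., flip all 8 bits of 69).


69 ^ 255 = 186

186


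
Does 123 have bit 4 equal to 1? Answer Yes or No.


0b1111011, bit 4 = 1. Yes

Yes


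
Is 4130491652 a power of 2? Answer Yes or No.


0b11110110001100100100110100000100. Multiple bits set => No

No


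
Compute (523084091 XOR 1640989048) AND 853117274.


Step 1: 523084091 ^ 1640989048 = 2128748611
Step 2: 2128748611 & 853117274 = 851443778

851443778


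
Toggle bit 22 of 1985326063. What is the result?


1985326063 ^ (1 << 22) = 1985326063 ^ 4194304 = 1981131759

1981131759


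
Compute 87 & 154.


0b1010111 & 0b10011010 = 0b10010 = 18

18


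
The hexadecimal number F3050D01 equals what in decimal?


F3050D01 hex = 4077194497 decimal

4077194497


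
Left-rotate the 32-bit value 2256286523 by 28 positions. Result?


Rotate 0b10000110011111000011001100111011 left by 28 (32-bit) = 0b10111000011001111100001100110011 = 3093807923

3093807923


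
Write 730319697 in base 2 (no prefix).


730319697 = 101011100001111100101101010001 in binary

101011100001111100101101010001


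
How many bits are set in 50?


0b110010 has 3 set bits

3


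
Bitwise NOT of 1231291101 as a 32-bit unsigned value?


~0b1001001011001000000001011011101 = 0b10110110100110111111110100100010 = 3063676194 (32-bit unsigned)

3063676194


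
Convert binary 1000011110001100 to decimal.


1000011110001100 in decimal = 34700

34700


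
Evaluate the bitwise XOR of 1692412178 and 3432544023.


0b1100100111000000010100100010010 ^ 0b11001100100110000111011100010111 = 0b10101000011110000101111000000101 = 2826460677

2826460677


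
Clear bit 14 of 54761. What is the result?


54761 & ~(1 << 14) = 38377

38377


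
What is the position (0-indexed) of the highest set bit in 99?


0b1100011. Highest set bit at position 6

6


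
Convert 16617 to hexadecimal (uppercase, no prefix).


16617 = 40E9 hex

40E9


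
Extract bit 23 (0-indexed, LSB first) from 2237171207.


0b10000101010110001000011000000111, position 23 = 0

0


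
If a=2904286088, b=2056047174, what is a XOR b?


2904286088 ^ 2056047174 = 3617008078

3617008078


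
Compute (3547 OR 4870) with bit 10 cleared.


Step 1: 3547 | 4870 = 8159
Step 2: 8159 & ~(1 << 10) = 7135

7135


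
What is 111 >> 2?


0b1101111 >> 2 = 0b11011 = 27

27


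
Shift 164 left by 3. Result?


0b10100100 << 3 = 0b10100100000 = 1312

1312


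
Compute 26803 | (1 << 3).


26803 | (1 << 3) = 26803 | 8 = 26811

26811


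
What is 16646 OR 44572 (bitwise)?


0b100000100000110 | 0b1010111000011100 = 0b1110111100011110 = 61214

61214


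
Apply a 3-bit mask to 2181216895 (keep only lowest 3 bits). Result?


2181216895 & 7 = 7

7


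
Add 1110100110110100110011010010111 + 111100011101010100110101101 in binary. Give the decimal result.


1110100110110100110011010010111 + 111100011101010100110101101 = 1111100011010010001000001000100 = 2087260228

2087260228


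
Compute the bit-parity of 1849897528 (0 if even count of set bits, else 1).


0b1101110010000110011001000111000 has 14 ones => parity 0

0


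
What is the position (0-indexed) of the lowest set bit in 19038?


0b100101001011110. Lowest set bit at position 1

1


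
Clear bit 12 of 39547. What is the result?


39547 & ~(1 << 12) = 35451

35451


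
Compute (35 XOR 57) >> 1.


Step 1: 35 ^ 57 = 26
Step 2: 26 >> 1 = 13

13


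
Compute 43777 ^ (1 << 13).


43777 ^ (1 << 13) = 43777 ^ 8192 = 35585

35585


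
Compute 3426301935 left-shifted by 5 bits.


0b11001100001110010011011111101111 << 5 = 0b1100110000111001001101111110111100000 = 109641661920

109641661920


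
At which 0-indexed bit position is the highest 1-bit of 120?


0b1111000. Highest set bit at position 6

6


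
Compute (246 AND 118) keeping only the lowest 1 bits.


Step 1: 246 & 118 = 118
Step 2: 118 & 1 = 0

0


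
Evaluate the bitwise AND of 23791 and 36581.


0b101110011101111 & 0b1000111011100101 = 0b110011100101 = 3301

3301


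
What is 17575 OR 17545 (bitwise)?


0b100010010100111 | 0b100010010001001 = 0b100010010101111 = 17583

17583


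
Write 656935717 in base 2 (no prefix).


656935717 = 100111001010000000101100100101 in binary

100111001010000000101100100101


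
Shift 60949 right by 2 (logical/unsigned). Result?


0b1110111000010101 >> 2 = 0b11101110000101 = 15237

15237


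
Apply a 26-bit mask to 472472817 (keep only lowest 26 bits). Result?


472472817 & 67108863 = 2710769

2710769


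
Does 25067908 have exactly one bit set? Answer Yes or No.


0b1011111101000000110000100. Multiple bits set => No

No


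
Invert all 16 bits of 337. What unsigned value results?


337 ^ 65535 = 65198

65198


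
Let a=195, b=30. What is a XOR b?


195 ^ 30 = 221

221


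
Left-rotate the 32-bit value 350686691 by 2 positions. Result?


Rotate 0b10100111001110000110111100011 left by 2 (32-bit) = 0b1010011100111000011011110001100 = 1402746764

1402746764


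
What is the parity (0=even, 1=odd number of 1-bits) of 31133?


0b111100110011101 has 10 ones => parity 0

0


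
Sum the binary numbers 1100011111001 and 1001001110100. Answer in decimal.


1100011111001 + 1001001110100 = 10101101101101 = 11117

11117


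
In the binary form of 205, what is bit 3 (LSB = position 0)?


0b11001101, position 3 = 1

1


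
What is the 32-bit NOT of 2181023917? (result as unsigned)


~0b10000001111111111100100010101101 = 0b1111110000000000011011101010010 = 2113943378 (32-bit unsigned)

2113943378


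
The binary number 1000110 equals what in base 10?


1000110 in decimal = 70

70


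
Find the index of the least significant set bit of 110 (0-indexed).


0b1101110. Lowest set bit at position 1

1


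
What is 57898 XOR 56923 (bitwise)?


0b1110001000101010 ^ 0b1101111001011011 = 0b11110001110001 = 15473

15473


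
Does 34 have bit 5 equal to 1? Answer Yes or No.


0b100010, bit 5 = 1. Yes

Yes


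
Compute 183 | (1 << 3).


183 | (1 << 3) = 183 | 8 = 191

191


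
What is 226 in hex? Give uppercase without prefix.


226 = E2 hex

E2


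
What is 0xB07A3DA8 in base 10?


B07A3DA8 hex = 2960801192 decimal

2960801192


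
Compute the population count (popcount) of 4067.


0b111111100011 has 9 set bits

9


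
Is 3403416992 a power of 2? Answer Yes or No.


0b11001010110111000000010110100000. Multiple bits set => No

No


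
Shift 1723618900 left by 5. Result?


0b1100110101111000101011001010100 << 5 = 0b110011010111100010101100101010000000 = 55155804800

55155804800


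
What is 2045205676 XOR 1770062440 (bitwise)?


0b1111001111001110101110010101100 ^ 0b1101001100000010000001001101000 = 0b10000011001100101111011000100 = 275144388

275144388


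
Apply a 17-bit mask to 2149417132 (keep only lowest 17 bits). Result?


2149417132 & 131071 = 98476

98476


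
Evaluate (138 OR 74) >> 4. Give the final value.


Step 1: 138 | 74 = 202
Step 2: 202 >> 4 = 12

12


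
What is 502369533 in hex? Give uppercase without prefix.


502369533 = 1DF18CFD hex

1DF18CFD


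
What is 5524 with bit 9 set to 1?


5524 | (1 << 9) = 5524 | 512 = 6036

6036


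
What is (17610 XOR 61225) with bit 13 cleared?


Step 1: 17610 ^ 61225 = 44003
Step 2: 44003 & ~(1 << 13) = 35811

35811


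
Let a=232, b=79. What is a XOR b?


232 ^ 79 = 167

167


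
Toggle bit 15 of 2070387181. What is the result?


2070387181 ^ (1 << 15) = 2070387181 ^ 32768 = 2070354413

2070354413


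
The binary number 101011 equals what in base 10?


101011 in decimal = 43

43


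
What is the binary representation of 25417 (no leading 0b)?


25417 = 110001101001001 in binary

110001101001001


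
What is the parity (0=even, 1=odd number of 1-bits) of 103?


0b1100111 has 5 ones => parity 1

1


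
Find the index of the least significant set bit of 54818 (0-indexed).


0b1101011000100010. Lowest set bit at position 1

1


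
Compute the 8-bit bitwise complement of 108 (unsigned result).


~0b1101100 = 0b10010011 = 147 (8-bit unsigned)

147


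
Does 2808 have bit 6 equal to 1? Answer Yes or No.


0b101011111000, bit 6 = 1. Yes

Yes


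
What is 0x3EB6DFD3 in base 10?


3EB6DFD3 hex = 1052172243 decimal

1052172243


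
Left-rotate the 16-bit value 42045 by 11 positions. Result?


Rotate 0b1010010000111101 left by 11 (16-bit) = 0b1110110100100001 = 60705

60705


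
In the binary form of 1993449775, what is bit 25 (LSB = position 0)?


0b1110110110100011010000100101111, position 25 = 1

1


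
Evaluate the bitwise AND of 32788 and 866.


0b1000000000010100 & 0b1101100010 = 0b0 = 0

0


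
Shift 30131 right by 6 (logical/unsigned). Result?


0b111010110110011 >> 6 = 0b111010110 = 470

470


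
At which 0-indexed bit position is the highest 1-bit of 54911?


0b1101011001111111. Highest set bit at position 15

15


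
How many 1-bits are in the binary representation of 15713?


0b11110101100001 has 8 set bits

8


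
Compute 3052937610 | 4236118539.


0b10110101111110000010000110001010 | 0b11111100011111100000101000001011 = 0b11111101111111100010101110001011 = 4261292939

4261292939


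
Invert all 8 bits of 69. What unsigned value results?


69 ^ 255 = 186

186


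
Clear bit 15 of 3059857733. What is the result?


3059857733 & ~(1 << 15) = 3059824965

3059824965


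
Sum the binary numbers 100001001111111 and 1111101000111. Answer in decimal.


100001001111111 + 1111101000111 = 110000111000110 = 25030

25030


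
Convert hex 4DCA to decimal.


4DCA hex = 19914 decimal

19914


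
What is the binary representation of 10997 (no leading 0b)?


10997 = 10101011110101 in binary

10101011110101


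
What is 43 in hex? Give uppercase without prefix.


43 = 2B hex

2B


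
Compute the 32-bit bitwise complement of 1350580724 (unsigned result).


~0b1010000100000000011100111110100 = 0b10101111011111111100011000001011 = 2944386571 (32-bit unsigned)

2944386571


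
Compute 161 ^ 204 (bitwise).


0b10100001 ^ 0b11001100 = 0b1101101 = 109

109


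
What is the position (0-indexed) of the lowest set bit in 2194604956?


0b10000010110011110000001110011100. Lowest set bit at position 2

2


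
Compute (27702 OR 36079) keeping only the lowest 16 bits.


Step 1: 27702 | 36079 = 60671
Step 2: 60671 & 65535 = 60671

60671


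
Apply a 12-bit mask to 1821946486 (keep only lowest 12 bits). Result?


1821946486 & 4095 = 630

630


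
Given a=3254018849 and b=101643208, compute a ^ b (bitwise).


3254018849 ^ 101643208 = 3355087081

3355087081


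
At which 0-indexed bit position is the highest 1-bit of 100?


0b1100100. Highest set bit at position 6

6


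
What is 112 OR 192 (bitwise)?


0b1110000 | 0b11000000 = 0b11110000 = 240

240


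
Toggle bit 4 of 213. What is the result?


213 ^ (1 << 4) = 213 ^ 16 = 197

197


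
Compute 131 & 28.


0b10000011 & 0b11100 = 0b0 = 0

0


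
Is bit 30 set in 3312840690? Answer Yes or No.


0b11000101011101011110111111110010, bit 30 = 1. Yes

Yes


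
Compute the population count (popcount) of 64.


0b1000000 has 1 set bits

1


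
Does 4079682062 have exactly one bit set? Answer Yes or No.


0b11110011001010110000001000001110. Multiple bits set => No

No


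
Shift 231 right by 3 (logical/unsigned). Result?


0b11100111 >> 3 = 0b11100 = 28

28


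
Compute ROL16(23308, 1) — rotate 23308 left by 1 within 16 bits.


Rotate 0b101101100001100 left by 1 (16-bit) = 0b1011011000011000 = 46616

46616


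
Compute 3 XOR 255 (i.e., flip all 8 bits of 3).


3 ^ 255 = 252

252


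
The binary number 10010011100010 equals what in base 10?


10010011100010 in decimal = 9442

9442


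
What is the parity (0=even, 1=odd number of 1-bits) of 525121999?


0b11111010011001011100111001111 has 19 ones => parity 1

1


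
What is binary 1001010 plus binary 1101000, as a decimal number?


1001010 + 1101000 = 10110010 = 178

178


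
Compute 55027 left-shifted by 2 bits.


0b1101011011110011 << 2 = 0b110101101111001100 = 220108

220108


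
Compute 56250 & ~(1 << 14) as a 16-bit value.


56250 & ~(1 << 14) = 39866

39866


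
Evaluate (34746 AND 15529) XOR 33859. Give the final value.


Step 1: 34746 & 15529 = 1192
Step 2: 1192 ^ 33859 = 33003

33003


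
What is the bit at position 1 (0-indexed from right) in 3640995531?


0b11011001000001010010111011001011, position 1 = 1

1


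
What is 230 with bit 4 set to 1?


230 | (1 << 4) = 230 | 16 = 246

246


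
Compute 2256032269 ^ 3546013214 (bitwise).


0b10000110011110000101001000001101 ^ 0b11010011010110111101111000011110 = 0b1010101001000111000110000010011 = 1428392979

1428392979


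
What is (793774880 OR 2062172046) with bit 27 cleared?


Step 1: 793774880 | 2062172046 = 2147106734
Step 2: 2147106734 & ~(1 << 27) = 2012889006

2012889006


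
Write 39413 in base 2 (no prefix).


39413 = 1001100111110101 in binary

1001100111110101


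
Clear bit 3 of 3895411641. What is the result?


3895411641 & ~(1 << 3) = 3895411633

3895411633


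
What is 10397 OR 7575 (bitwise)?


0b10100010011101 | 0b1110110010111 = 0b11110110011111 = 15775

15775


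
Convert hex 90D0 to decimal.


90D0 hex = 37072 decimal

37072


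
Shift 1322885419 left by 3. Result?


0b1001110110110011010000100101011 << 3 = 0b1001110110110011010000100101011000 = 10583083352

10583083352


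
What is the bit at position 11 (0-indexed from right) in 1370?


0b10101011010, position 11 = 0

0


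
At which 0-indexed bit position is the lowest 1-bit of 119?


0b1110111. Lowest set bit at position 0

0


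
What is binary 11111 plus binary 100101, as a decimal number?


11111 + 100101 = 1000100 = 68

68


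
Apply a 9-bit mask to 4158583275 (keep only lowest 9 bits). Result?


4158583275 & 511 = 491

491


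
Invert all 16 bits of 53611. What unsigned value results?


53611 ^ 65535 = 11924

11924


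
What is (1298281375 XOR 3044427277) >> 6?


Step 1: 1298281375 ^ 3044427277 = 4162090386
Step 2: 4162090386 >> 6 = 65032662

65032662


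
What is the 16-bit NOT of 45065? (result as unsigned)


~0b1011000000001001 = 0b100111111110110 = 20470 (16-bit unsigned)

20470


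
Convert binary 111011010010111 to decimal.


111011010010111 in decimal = 30359

30359


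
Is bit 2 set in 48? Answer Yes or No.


0b110000, bit 2 = 0. No

No


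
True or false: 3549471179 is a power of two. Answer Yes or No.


0b11010011100100001010000111001011. Multiple bits set => No

No


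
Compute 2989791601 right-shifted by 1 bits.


0b10110010001101001001100101110001 >> 1 = 0b1011001000110100100110010111000 = 1494895800

1494895800


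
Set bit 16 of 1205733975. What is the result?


1205733975 | (1 << 16) = 1205733975 | 65536 = 1205799511

1205799511


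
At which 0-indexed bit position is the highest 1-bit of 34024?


0b1000010011101000. Highest set bit at position 15

15


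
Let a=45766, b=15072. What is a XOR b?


45766 ^ 15072 = 34854

34854


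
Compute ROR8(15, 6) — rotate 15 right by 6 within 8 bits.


Rotate 0b1111 right by 6 (8-bit) = 0b111100 = 60

60


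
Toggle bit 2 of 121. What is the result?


121 ^ (1 << 2) = 121 ^ 4 = 125

125


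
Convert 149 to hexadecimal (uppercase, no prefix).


149 = 95 hex

95


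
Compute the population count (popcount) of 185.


0b10111001 has 5 set bits

5


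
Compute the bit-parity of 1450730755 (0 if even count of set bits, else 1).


0b1010110011110000110010100000011 has 14 ones => parity 0

0


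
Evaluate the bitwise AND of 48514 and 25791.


0b1011110110000010 & 0b110010010111111 = 0b10010010000010 = 9346

9346


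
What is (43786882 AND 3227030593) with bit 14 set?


Step 1: 43786882 & 3227030593 = 1572864
Step 2: 1572864 | (1 << 14) = 1572864 | 16384 = 1589248

1589248


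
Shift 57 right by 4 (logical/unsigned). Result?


0b111001 >> 4 = 0b11 = 3

3


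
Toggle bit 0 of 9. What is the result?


9 ^ (1 << 0) = 9 ^ 1 = 8

8


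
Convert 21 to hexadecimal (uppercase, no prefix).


21 = 15 hex

15


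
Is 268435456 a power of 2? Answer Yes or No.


0b10000000000000000000000000000. Only one bit set => Yes

Yes


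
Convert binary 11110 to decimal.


11110 in decimal = 30

30


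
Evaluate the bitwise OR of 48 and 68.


0b110000 | 0b1000100 = 0b1110100 = 116

116


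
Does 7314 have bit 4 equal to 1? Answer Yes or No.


0b1110010010010, bit 4 = 1. Yes

Yes


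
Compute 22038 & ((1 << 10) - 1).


22038 & 1023 = 534

534


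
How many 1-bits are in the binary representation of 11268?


0b10110000000100 has 4 set bits

4


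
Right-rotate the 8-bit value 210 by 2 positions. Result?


Rotate 0b11010010 right by 2 (8-bit) = 0b10110100 = 180

180


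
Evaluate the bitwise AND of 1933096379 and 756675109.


0b1110011001110001011010110111011 & 0b101101000110011111001000100101 = 0b100001000110001011000000100001 = 555266081

555266081


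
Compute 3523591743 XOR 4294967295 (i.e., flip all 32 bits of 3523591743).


3523591743 ^ 4294967295 = 771375552

771375552


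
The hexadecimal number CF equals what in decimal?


CF hex = 207 decimal

207


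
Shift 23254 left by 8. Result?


0b101101011010110 << 8 = 0b10110101101011000000000 = 5953024

5953024


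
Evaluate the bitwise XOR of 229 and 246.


0b11100101 ^ 0b11110110 = 0b10011 = 19

19


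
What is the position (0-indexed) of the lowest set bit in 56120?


0b1101101100111000. Lowest set bit at position 3

3


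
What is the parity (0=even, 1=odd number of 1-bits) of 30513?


0b111011100110001 has 9 ones => parity 1

1


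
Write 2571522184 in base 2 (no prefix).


2571522184 = 10011001010001100101000010001000 in binary

10011001010001100101000010001000


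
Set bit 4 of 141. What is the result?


141 | (1 << 4) = 141 | 16 = 157

157


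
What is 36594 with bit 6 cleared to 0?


36594 & ~(1 << 6) = 36530

36530


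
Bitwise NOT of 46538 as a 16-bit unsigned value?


~0b1011010111001010 = 0b100101000110101 = 18997 (16-bit unsigned)

18997


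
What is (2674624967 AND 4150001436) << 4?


Step 1: 2674624967 & 4150001436 = 2538309892
Step 2: 2538309892 << 4 = 40612958272

40612958272


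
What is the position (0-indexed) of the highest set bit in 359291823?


0b10101011010100101101110101111. Highest set bit at position 28

28


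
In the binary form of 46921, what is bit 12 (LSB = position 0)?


0b1011011101001001, position 12 = 1

1


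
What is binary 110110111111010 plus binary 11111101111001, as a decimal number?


110110111111010 + 11111101111001 = 1010110101110011 = 44403

44403


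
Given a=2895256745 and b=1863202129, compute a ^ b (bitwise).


2895256745 ^ 1863202129 = 3281791480

3281791480


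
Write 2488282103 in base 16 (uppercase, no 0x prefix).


2488282103 = 94502BF7 hex

94502BF7


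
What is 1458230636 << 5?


0b1010110111010101101010101101100 << 5 = 0b101011011101010110101010110110000000 = 46663380352

46663380352


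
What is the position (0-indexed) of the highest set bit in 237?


0b11101101. Highest set bit at position 7

7


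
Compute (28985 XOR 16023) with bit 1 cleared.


Step 1: 28985 ^ 16023 = 20398
Step 2: 20398 & ~(1 << 1) = 20396

20396


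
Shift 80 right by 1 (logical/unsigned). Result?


0b1010000 >> 1 = 0b101000 = 40

40


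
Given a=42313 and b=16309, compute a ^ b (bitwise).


42313 ^ 16309 = 39676

39676


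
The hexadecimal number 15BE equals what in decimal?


15BE hex = 5566 decimal

5566


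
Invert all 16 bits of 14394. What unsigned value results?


14394 ^ 65535 = 51141

51141


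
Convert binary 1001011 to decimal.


1001011 in decimal = 75

75


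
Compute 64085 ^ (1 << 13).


64085 ^ (1 << 13) = 64085 ^ 8192 = 55893

55893


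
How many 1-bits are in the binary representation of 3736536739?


0b11011110101101110000011010100011 has 18 set bits

18


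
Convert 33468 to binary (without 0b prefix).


33468 = 1000001010111100 in binary

1000001010111100


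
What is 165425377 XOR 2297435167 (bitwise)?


0b1001110111000011000011100001 ^ 0b10001000111100000001010000011111 = 0b10000001001011000010010011111110 = 2167153918

2167153918


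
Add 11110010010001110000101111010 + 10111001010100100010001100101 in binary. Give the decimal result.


11110010010001110000101111010 + 10111001010100100010001100101 = 110101011100110010010111011111 = 896738783

896738783


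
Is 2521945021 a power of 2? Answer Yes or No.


0b10010110010100011101001110111101. Multiple bits set => No

No


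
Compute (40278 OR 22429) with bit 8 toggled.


Step 1: 40278 | 22429 = 57311
Step 2: 57311 ^ (1 << 8) = 57311 ^ 256 = 57055

57055


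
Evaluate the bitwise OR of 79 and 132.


0b1001111 | 0b10000100 = 0b11001111 = 207

207
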